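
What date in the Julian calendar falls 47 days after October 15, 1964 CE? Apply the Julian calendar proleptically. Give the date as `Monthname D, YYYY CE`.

December 1, 1964 CE

Counting 47 days forward from JDN 2438697 reaches JDN 2438744, which is December 1, 1964 CE.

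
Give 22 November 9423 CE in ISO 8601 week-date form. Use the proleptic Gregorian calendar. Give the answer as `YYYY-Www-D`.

9423-W47-6

The weekday is Saturday (ISO weekday 6).
That Saturday belongs to ISO week 47 of ISO year 9423.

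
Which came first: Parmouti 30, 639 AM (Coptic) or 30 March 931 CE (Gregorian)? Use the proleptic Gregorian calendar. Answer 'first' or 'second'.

First date → JDN 2058298; second date → JDN 2061189.
JDN 2058298 < JDN 2061189, so the first date is earlier.

first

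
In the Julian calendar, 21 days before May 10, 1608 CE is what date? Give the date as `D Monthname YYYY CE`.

19 April 1608 CE

The starting date is JDN 2308510; 2308510 − 21 = 2308489.
JDN 2308489 corresponds to 19 April 1608 CE.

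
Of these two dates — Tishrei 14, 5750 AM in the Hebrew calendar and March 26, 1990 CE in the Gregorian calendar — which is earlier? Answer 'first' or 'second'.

Converting both to JDN: 2447813 vs 2447977; the smaller is the first.

first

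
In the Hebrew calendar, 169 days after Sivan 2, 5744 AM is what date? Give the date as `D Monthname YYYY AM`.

JDN of Sivan 2, 5744 AM = 2445854.
2445854 + 169 = 2446023.
JDN 2446023 in the Hebrew calendar is 23 Cheshvan 5745 AM.

23 Cheshvan 5745 AM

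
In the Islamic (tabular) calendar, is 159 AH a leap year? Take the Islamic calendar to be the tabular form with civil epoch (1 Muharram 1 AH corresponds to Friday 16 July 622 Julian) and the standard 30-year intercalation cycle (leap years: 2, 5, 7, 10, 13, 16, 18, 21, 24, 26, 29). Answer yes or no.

Year 159 AH is year 9 of its 30-year cycle; leap positions are 2, 5, 7, 10, 13, 16, 18, 21, 24, 26, 29, so it is a common year (354 days).

no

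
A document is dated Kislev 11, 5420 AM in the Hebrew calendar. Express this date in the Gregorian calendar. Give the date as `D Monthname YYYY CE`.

26 November 1659 CE

Julian Day Number of the source date = 2327327.
Converting JDN 2327327 to the Gregorian calendar gives 26 November 1659 CE.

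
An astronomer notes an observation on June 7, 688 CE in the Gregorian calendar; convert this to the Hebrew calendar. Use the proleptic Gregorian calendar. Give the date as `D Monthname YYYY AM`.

Julian Day Number of the source date = 1972505.
Converting JDN 1972505 to the Hebrew calendar gives 30 Sivan 4448 AM.

30 Sivan 4448 AM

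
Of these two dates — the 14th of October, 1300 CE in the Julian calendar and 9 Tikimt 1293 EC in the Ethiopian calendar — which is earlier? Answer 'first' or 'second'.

second

First date → JDN 2196170; second date → JDN 2196162.
JDN 2196162 < JDN 2196170, so the second date is earlier.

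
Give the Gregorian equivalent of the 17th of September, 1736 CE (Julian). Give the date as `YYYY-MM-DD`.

1736-09-28

At this point the Julian calendar is 11 days behind the Gregorian.
17 September 1736 Julian + 11 days → 28 September 1736 Gregorian.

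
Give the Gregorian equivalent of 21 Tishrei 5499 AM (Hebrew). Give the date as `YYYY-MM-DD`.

Both dates share Julian Day Number 2356129; in the Gregorian calendar that is 5 October 1738 CE.

1738-10-05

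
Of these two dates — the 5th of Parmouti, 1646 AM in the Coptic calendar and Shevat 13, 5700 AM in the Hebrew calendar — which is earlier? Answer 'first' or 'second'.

first

Converting both to JDN: 2426080 vs 2429652; the smaller is the first.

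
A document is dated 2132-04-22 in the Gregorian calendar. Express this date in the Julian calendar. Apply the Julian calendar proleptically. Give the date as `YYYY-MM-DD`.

2132-04-08

The Julian–Gregorian offset here is 14 days (Julian trailing).
22 April 2132 Gregorian − 14 days → 8 April 2132 Julian.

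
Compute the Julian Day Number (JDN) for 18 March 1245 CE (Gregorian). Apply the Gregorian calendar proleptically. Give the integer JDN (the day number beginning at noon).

JDN 2299161 is 15 October 1582 CE (Gregorian); the target day is −123297 days from there, so JDN = 2175864.

2175864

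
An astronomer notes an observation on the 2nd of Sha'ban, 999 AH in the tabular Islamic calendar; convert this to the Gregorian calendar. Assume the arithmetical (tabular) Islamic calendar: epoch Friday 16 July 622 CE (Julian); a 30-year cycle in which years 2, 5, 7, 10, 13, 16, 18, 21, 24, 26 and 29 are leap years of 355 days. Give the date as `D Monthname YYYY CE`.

Julian Day Number of the source date = 2302306.
Converting JDN 2302306 to the Gregorian calendar gives 26 May 1591 CE.

26 May 1591 CE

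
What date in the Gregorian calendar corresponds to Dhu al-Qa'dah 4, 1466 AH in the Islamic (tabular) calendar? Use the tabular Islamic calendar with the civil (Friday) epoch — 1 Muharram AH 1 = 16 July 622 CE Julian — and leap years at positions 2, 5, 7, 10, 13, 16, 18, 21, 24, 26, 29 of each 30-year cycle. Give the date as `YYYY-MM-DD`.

2044-09-26

Both dates share Julian Day Number 2467885; in the Gregorian calendar that is 26 September 2044 CE.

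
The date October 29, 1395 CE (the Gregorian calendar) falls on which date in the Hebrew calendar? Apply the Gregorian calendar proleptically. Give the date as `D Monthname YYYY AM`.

6 Cheshvan 5156 AM

Both dates share Julian Day Number 2230875; in the Hebrew calendar that is 6 Cheshvan 5156 AM.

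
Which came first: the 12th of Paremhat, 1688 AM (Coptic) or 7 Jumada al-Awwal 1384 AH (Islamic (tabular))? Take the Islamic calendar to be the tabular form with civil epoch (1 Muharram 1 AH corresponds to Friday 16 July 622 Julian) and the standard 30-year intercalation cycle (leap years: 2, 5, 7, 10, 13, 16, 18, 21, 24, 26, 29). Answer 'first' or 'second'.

Converting both to JDN: 2441398 vs 2438653; the smaller is the second.

second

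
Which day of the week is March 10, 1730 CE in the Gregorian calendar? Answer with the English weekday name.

Friday

JDN 2352998 mod 7 = 4, and JDN 0 was a Monday, so this is a Friday.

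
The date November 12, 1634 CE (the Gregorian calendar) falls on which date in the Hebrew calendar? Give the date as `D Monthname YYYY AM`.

21 Cheshvan 5395 AM

Both dates share Julian Day Number 2318182; in the Hebrew calendar that is 21 Cheshvan 5395 AM.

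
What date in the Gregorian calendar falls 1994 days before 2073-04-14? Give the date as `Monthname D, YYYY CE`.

The starting date is JDN 2478312; 2478312 − 1994 = 2476318.
JDN 2476318 corresponds to October 29, 2067 CE.

October 29, 2067 CE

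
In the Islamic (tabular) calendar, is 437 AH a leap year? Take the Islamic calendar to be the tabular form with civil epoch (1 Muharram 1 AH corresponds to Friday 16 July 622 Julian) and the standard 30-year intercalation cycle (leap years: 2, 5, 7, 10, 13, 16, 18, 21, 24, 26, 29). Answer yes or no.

Year 437 AH is year 17 of its 30-year cycle; leap positions are 2, 5, 7, 10, 13, 16, 18, 21, 24, 26, 29, so it is a common year (354 days).

no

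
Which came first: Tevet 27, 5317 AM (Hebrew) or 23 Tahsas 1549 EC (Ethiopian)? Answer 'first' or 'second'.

The two dates have Julian Day Numbers 2289751 and 2289740 respectively.
Since 2289740 < 2289751, the second date comes first.

second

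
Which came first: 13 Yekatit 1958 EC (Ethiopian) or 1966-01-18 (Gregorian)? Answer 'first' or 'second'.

second

The two dates have Julian Day Numbers 2439177 and 2439144 respectively.
Since 2439144 < 2439177, the second date comes first.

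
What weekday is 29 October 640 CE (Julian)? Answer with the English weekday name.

Equivalently 1 November 640 Gregorian, JDN 1955120.
Since JDN mod 7 = 6 (0 = Monday), the day is Sunday.

Sunday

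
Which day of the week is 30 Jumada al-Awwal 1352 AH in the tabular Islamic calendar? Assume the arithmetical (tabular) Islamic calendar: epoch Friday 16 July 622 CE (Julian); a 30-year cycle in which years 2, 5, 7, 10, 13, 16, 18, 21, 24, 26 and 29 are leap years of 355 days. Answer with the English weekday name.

Wednesday

In the Gregorian calendar this is 20 September 1933 (JDN 2427336).
JDN 2427336 mod 7 = 2, and JDN 0 was a Monday, so this is a Wednesday.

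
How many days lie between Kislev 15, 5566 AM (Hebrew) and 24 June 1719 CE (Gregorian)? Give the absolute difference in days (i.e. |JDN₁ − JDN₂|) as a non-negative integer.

31576

First date → JDN 2380662; second date → JDN 2349086.
The interval is |2380662 − 2349086| = 31576 days.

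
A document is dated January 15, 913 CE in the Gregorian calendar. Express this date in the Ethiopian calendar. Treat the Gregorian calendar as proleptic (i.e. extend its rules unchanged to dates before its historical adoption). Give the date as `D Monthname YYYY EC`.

Julian Day Number of the source date = 2054541.
Converting JDN 2054541 to the Ethiopian calendar gives 15 Tir 905 EC.

15 Tir 905 EC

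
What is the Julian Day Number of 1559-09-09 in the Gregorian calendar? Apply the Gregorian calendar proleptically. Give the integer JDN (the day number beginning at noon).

JDN 2299161 is 15 October 1582 CE (Gregorian); the target day is −8437 days from there, so JDN = 2290724.

2290724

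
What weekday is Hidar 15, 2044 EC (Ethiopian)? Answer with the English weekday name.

Saturday

This is JDN 2470501 (25 November 2051 Gregorian).
JDN 2470501 mod 7 = 5, and JDN 0 was a Monday, so this is a Saturday.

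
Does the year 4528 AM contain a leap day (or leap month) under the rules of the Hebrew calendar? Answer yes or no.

yes

Hebrew year 4528 is year 6 of its 19-year Metonic cycle; leap years are at positions 3, 6, 8, 11, 14, 17, 19, so it is a leap year (13 months).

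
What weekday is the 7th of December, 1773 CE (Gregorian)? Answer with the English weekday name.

Tuesday

JDN 2368976 mod 7 = 1, and JDN 0 was a Monday, so this is a Tuesday.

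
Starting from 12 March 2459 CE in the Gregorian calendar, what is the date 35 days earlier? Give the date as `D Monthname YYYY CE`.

The starting date is JDN 2619262; 2619262 − 35 = 2619227.
JDN 2619227 corresponds to 5 February 2459 CE.

5 February 2459 CE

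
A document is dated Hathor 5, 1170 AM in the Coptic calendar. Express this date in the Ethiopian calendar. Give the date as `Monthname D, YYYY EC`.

Hidar 5, 1446 EC

Both dates share Julian Day Number 2252071; in the Ethiopian calendar that is 5 Hidar 1446 EC.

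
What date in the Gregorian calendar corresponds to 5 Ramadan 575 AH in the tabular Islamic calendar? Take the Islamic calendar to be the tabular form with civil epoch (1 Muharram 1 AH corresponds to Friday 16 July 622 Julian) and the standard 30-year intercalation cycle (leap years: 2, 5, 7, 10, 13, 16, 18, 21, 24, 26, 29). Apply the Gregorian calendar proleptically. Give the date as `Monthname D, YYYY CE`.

February 10, 1180 CE

Both dates share Julian Day Number 2152086; in the Gregorian calendar that is 10 February 1180 CE.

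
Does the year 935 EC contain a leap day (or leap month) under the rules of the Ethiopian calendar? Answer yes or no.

935 mod 4 = 3; in the Ethiopian calendar a year is leap when year mod 4 = 3, so it is a leap year.

yes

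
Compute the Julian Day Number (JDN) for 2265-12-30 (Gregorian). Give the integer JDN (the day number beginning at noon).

2548698

JDN 2451545 is 1 January 2000 CE (Gregorian); the target day is +97153 days from there, so JDN = 2548698.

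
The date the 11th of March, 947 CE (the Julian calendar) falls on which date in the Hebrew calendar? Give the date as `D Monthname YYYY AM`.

16 Adar II 4707 AM

Julian Day Number of the source date = 2067019.
Converting JDN 2067019 to the Hebrew calendar gives 16 Adar II 4707 AM.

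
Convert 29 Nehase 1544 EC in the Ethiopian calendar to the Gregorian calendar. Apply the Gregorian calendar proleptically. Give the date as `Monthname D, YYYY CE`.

September 1, 1552 CE

Julian Day Number of the source date = 2288160.
Converting JDN 2288160 to the Gregorian calendar gives 1 September 1552 CE.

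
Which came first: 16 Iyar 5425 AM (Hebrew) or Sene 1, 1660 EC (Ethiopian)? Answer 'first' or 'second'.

first

First date → JDN 2329310; second date → JDN 2330441.
JDN 2329310 < JDN 2330441, so the first date is earlier.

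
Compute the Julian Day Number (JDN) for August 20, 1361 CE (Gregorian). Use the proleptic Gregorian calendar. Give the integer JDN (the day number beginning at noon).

JDN 2451545 is 1 January 2000 CE (Gregorian); the target day is −233158 days from there, so JDN = 2218387.

2218387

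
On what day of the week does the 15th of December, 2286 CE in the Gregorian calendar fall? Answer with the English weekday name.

2556353 ≡ 2 (mod 7); counting from Monday = 0 gives Wednesday.

Wednesday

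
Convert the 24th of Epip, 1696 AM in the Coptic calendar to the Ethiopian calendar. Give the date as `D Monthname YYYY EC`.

Julian Day Number of the source date = 2444452.
Converting JDN 2444452 to the Ethiopian calendar gives 24 Hamle 1972 EC.

24 Hamle 1972 EC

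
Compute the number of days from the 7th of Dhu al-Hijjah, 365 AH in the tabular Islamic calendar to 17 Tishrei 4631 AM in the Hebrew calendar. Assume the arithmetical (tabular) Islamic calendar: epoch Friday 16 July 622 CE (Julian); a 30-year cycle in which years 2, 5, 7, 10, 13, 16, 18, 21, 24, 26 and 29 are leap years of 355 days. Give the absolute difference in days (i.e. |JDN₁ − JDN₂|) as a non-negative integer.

38676

JDN of the first date = 2077760.
JDN of the second date = 2039084.
|2039084 − 2077760| = 38676.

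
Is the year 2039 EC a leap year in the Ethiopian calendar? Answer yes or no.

2039 mod 4 = 3; in the Ethiopian calendar a year is leap when year mod 4 = 3, so it is a leap year.

yes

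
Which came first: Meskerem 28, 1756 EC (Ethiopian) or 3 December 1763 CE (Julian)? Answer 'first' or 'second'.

first

Converting both to JDN: 2365262 vs 2365330; the smaller is the first.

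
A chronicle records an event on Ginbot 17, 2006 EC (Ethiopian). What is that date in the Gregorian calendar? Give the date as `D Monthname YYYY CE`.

25 May 2014 CE

Julian Day Number of the source date = 2456803.
Converting JDN 2456803 to the Gregorian calendar gives 25 May 2014 CE.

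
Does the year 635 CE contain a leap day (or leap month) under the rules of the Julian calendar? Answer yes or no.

no

635 mod 4 = 3, so it is a common year in the Julian calendar.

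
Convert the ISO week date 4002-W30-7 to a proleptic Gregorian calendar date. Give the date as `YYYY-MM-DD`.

ISO week 1 of 4002 is the week containing the first Thursday of 4002.
Week 30, day 7 (Sunday) lands on 4002-07-28.

4002-07-28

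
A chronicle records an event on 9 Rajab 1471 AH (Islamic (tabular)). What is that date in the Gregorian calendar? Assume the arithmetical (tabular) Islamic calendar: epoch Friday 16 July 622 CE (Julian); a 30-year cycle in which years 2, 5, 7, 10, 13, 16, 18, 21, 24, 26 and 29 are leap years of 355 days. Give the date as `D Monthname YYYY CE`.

12 April 2049 CE

Julian Day Number of the source date = 2469544.
Converting JDN 2469544 to the Gregorian calendar gives 12 April 2049 CE.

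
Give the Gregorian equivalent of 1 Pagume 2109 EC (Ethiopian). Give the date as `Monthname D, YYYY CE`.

Both dates share Julian Day Number 2494528; in the Gregorian calendar that is 7 September 2117 CE.

September 7, 2117 CE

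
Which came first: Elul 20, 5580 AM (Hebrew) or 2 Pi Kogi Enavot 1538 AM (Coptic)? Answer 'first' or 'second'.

first

Converting both to JDN: 2386043 vs 2386780; the smaller is the first.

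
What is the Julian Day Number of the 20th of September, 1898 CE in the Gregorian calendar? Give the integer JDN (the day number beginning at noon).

JDN 2451545 is 1 January 2000 CE (Gregorian); the target day is −36992 days from there, so JDN = 2414553.

2414553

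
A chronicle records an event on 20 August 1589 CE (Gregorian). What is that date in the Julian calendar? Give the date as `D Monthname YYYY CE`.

At this point the Julian calendar is 10 days behind the Gregorian.
20 August 1589 Gregorian − 10 days → 10 August 1589 Julian.

10 August 1589 CE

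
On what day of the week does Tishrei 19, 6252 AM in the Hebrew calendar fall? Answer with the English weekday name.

In the Gregorian calendar this is 22 October 2491 (JDN 2631174).
JDN 2631174 mod 7 = 0, and JDN 0 was a Monday, so this is a Monday.

Monday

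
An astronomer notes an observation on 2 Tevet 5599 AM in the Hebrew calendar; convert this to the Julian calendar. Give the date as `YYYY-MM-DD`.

The source date corresponds to 19 December 1838 in the Gregorian calendar (JDN 2392728).
That day falls on 7 December 1838 CE in the Julian calendar.

1838-12-07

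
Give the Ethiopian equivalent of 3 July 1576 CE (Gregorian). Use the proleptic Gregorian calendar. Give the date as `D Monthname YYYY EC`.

29 Sene 1568 EC

Julian Day Number of the source date = 2296866.
Converting JDN 2296866 to the Ethiopian calendar gives 29 Sene 1568 EC.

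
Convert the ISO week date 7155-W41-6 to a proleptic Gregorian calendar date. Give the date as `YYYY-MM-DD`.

7155-10-15

ISO week 1 of 7155 is the week containing the first Thursday of 7155.
Week 41, day 6 (Saturday) lands on 7155-10-15.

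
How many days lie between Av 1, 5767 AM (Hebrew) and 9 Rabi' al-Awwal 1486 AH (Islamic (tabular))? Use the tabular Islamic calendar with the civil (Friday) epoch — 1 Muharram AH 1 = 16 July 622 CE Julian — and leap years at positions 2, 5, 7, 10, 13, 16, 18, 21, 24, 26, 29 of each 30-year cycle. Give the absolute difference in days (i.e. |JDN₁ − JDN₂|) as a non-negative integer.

20443

JDN of the first date = 2454298.
JDN of the second date = 2474741.
|2474741 − 2454298| = 20443.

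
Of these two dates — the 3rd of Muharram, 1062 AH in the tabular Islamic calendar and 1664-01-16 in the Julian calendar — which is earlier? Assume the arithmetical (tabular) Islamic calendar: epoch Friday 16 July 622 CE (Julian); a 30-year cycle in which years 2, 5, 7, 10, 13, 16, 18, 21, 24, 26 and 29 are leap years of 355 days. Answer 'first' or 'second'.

First date → JDN 2324425; second date → JDN 2328849.
JDN 2324425 < JDN 2328849, so the first date is earlier.

first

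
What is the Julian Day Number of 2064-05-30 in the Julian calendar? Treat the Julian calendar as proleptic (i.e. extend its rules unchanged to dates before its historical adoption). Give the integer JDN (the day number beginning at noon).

Equivalently 12 June 2064 (Gregorian).
JDN 2400001 is 17 November 1858 CE (Gregorian), MJD 0; the target day is +75083 days from there, so JDN = 2475084.

2475084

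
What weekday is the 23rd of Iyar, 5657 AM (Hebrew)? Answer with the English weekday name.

Tuesday

Equivalently 25 May 1897 Gregorian, JDN 2414070.
2414070 ≡ 1 (mod 7); counting from Monday = 0 gives Tuesday.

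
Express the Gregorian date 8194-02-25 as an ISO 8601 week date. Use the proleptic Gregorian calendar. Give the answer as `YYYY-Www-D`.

8194-W09-2

The weekday is Tuesday (ISO weekday 2).
That Tuesday belongs to ISO week 9 of ISO year 8194.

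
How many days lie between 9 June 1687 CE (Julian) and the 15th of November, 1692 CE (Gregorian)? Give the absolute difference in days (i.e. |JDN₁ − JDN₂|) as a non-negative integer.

1976

JDN of the first date = 2337394.
JDN of the second date = 2339370.
|2339370 − 2337394| = 1976.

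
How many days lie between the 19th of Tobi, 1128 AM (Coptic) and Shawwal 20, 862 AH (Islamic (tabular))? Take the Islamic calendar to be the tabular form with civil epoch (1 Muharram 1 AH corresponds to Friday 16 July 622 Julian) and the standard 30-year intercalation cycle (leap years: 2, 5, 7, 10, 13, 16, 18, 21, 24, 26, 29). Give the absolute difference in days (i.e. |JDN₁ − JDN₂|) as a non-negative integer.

17030

First date → JDN 2236805; second date → JDN 2253835.
The interval is |2236805 − 2253835| = 17030 days.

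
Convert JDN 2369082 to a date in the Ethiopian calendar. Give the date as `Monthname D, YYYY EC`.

The Gregorian equivalent of JDN 2369082 is 23 March 1774.
In the Ethiopian calendar that day is Megabit 16, 1766 EC.

Megabit 16, 1766 EC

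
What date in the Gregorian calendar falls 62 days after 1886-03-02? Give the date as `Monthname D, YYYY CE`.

May 3, 1886 CE

JDN of 1886-03-02 = 2409968.
2409968 + 62 = 2410030.
JDN 2410030 in the Gregorian calendar is May 3, 1886 CE.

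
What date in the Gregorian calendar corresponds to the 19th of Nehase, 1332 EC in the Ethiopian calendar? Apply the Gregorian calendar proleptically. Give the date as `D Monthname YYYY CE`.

Both dates share Julian Day Number 2210717; in the Gregorian calendar that is 20 August 1340 CE.

20 August 1340 CE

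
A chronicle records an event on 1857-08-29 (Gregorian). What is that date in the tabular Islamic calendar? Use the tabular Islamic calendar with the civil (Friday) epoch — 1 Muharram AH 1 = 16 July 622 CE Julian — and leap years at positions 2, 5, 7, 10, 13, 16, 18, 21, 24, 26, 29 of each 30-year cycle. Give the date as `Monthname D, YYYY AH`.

Muharram 8, 1274 AH

Julian Day Number of the source date = 2399556.
Converting JDN 2399556 to the tabular Islamic calendar gives 8 Muharram 1274 AH.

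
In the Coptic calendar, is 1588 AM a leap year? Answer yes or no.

no

1588 mod 4 = 0; in the Coptic calendar a year is leap when year mod 4 = 3, so it is a common year.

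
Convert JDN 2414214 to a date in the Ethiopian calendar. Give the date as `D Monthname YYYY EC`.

The Gregorian equivalent of JDN 2414214 is 16 October 1897.
In the Ethiopian calendar that day is 7 Tikimt 1890 EC.

7 Tikimt 1890 EC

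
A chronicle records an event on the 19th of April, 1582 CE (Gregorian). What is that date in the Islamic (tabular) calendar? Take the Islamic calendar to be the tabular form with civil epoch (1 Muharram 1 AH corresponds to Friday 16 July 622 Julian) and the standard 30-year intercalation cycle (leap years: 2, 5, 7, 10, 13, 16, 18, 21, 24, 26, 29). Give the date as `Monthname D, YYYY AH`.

Both dates share Julian Day Number 2298982; in the tabular Islamic calendar that is 15 Rabi' al-Awwal 990 AH.

Rabi' al-Awwal 15, 990 AH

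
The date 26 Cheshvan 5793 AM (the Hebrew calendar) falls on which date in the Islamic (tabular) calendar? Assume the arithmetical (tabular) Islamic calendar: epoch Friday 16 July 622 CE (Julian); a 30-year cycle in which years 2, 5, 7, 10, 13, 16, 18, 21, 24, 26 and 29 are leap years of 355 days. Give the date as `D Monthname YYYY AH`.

26 Rajab 1454 AH

Julian Day Number of the source date = 2463537.
Converting JDN 2463537 to the tabular Islamic calendar gives 26 Rajab 1454 AH.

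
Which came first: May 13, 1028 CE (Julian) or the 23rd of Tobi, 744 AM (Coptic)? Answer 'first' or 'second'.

Converting both to JDN: 2096668 vs 2096553; the smaller is the second.

second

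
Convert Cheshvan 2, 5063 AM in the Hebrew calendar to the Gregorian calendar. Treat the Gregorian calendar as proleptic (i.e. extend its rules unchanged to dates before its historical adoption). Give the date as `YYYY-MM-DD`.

1302-11-02

Julian Day Number of the source date = 2196911.
Converting JDN 2196911 to the Gregorian calendar gives 2 November 1302 CE.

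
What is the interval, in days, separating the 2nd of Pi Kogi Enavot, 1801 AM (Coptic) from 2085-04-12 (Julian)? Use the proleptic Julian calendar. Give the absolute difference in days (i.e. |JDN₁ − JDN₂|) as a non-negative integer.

JDN of the first date = 2482841.
JDN of the second date = 2482706.
|2482706 − 2482841| = 135.

135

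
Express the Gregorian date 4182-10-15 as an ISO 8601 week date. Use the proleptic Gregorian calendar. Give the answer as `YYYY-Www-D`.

The weekday is Tuesday (ISO weekday 2).
That Tuesday belongs to ISO week 42 of ISO year 4182.

4182-W42-2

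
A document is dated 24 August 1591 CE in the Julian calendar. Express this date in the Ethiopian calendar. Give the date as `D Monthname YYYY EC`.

Julian Day Number of the source date = 2302406.
Converting JDN 2302406 to the Ethiopian calendar gives 1 Pagume 1583 EC.

1 Pagume 1583 EC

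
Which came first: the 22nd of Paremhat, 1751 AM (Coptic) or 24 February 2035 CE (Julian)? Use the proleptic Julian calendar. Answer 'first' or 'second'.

The two dates have Julian Day Numbers 2464418 and 2464396 respectively.
Since 2464396 < 2464418, the second date comes first.

second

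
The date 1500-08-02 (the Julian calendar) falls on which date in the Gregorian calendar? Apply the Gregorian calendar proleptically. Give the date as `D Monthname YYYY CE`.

The Julian–Gregorian offset here is 10 days (Julian trailing).
2 August 1500 Julian + 10 days → 12 August 1500 Gregorian.

12 August 1500 CE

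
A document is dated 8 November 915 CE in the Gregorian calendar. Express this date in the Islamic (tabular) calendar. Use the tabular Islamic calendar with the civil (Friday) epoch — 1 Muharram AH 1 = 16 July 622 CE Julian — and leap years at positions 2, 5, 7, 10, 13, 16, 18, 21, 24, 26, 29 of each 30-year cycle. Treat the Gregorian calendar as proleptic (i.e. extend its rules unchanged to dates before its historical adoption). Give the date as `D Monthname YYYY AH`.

21 Rabi' al-Thani 303 AH

Both dates share Julian Day Number 2055568; in the tabular Islamic calendar that is 21 Rabi' al-Thani 303 AH.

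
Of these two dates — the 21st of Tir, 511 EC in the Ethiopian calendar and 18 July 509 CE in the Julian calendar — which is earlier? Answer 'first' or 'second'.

second

The two dates have Julian Day Numbers 1910638 and 1907169 respectively.
Since 1907169 < 1910638, the second date comes first.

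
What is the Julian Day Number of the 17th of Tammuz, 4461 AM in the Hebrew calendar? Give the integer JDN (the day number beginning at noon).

Equivalently 2 July 701 (proleptic Gregorian).
JDN 2400001 is 17 November 1858 CE (Gregorian), MJD 0; the target day is −422724 days from there, so JDN = 1977277.

1977277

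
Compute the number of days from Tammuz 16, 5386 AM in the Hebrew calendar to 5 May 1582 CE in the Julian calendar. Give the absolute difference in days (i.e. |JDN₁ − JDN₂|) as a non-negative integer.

16127

JDN of the first date = 2315135.
JDN of the second date = 2299008.
|2299008 − 2315135| = 16127.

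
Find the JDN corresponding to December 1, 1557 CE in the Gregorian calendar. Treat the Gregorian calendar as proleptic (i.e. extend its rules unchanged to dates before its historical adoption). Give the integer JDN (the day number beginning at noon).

2290077

JDN 2400001 is 17 November 1858 CE (Gregorian), MJD 0; the target day is −109924 days from there, so JDN = 2290077.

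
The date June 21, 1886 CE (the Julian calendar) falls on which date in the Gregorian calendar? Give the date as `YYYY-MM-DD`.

For dates in this range the Gregorian date is 12 days ahead of the Julian.
21 June 1886 Julian + 12 days → 3 July 1886 Gregorian.

1886-07-03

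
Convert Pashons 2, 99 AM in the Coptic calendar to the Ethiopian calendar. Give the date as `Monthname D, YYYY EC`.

Julian Day Number of the source date = 1861065.
Converting JDN 1861065 to the Ethiopian calendar gives 2 Ginbot 375 EC.

Ginbot 2, 375 EC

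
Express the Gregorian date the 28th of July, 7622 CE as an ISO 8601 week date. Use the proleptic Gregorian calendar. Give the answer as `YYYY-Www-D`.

7622-W30-4

The weekday is Thursday (ISO weekday 4).
That Thursday belongs to ISO week 30 of ISO year 7622.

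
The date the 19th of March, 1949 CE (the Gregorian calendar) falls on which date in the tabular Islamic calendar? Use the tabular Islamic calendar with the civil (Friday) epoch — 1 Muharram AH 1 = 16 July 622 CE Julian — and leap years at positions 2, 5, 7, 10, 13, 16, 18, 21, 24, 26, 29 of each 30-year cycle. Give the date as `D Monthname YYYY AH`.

19 Jumada al-Awwal 1368 AH

Both dates share Julian Day Number 2432995; in the tabular Islamic calendar that is 19 Jumada al-Awwal 1368 AH.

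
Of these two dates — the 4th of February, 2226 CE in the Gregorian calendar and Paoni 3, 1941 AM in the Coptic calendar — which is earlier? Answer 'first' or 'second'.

First date → JDN 2534124; second date → JDN 2533887.
JDN 2533887 < JDN 2534124, so the second date is earlier.

second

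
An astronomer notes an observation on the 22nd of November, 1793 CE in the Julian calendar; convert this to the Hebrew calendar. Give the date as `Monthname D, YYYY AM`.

The source date corresponds to 3 December 1793 in the Gregorian calendar (JDN 2376277).
That day falls on 29 Kislev 5554 AM in the Hebrew calendar.

Kislev 29, 5554 AM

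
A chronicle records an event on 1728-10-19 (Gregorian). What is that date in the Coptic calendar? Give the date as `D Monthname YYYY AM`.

11 Paopi 1445 AM

Julian Day Number of the source date = 2352491.
Converting JDN 2352491 to the Coptic calendar gives 11 Paopi 1445 AM.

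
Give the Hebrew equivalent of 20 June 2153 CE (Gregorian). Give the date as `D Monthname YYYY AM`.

27 Sivan 5913 AM

Julian Day Number of the source date = 2507598.
Converting JDN 2507598 to the Hebrew calendar gives 27 Sivan 5913 AM.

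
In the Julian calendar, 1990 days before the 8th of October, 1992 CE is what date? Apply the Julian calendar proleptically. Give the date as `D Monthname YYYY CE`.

JDN of the 8th of October, 1992 CE = 2448917.
2448917 − 1990 = 2446927.
JDN 2446927 in the Julian calendar is 28 April 1987 CE.

28 April 1987 CE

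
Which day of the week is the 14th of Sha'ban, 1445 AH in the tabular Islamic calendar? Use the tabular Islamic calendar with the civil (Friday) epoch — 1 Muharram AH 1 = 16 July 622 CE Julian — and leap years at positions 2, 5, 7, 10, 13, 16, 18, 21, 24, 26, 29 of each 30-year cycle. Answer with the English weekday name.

This is JDN 2460365 (24 February 2024 Gregorian).
JDN 2460365 mod 7 = 5, and JDN 0 was a Monday, so this is a Saturday.

Saturday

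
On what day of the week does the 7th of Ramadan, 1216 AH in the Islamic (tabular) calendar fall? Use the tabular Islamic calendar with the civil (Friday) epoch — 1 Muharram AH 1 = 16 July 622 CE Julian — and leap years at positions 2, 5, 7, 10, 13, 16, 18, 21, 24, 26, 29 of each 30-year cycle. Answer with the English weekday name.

Monday

Equivalently 11 January 1802 Gregorian, JDN 2379237.
JDN 2379237 mod 7 = 0, and JDN 0 was a Monday, so this is a Monday.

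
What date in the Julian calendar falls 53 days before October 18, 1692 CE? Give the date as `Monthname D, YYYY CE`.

August 26, 1692 CE

The starting date is JDN 2339352; 2339352 − 53 = 2339299.
JDN 2339299 corresponds to August 26, 1692 CE.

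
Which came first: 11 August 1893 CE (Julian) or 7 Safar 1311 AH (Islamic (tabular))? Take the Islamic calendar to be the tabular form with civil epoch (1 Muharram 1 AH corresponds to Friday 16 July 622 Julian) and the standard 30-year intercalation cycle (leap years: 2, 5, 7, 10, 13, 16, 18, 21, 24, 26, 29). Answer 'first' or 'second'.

First date → JDN 2412699; second date → JDN 2412696.
JDN 2412696 < JDN 2412699, so the second date is earlier.

second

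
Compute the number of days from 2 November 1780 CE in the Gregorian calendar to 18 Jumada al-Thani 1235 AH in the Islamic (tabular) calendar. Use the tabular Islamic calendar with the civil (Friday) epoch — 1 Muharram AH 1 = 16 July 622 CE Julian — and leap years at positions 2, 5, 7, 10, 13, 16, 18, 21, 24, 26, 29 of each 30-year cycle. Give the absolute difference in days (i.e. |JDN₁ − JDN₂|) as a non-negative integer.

JDN of the first date = 2371498.
JDN of the second date = 2385893.
|2385893 − 2371498| = 14395.

14395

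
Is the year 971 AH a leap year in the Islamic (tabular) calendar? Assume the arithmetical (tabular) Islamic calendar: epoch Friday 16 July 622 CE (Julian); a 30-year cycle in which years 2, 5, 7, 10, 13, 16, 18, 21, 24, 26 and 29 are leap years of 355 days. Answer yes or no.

no

Year 971 AH is year 11 of its 30-year cycle; leap positions are 2, 5, 7, 10, 13, 16, 18, 21, 24, 26, 29, so it is a common year (354 days).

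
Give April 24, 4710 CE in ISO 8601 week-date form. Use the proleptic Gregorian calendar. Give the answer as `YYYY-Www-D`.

4710-W16-7

The weekday is Sunday (ISO weekday 7).
That Sunday belongs to ISO week 16 of ISO year 4710.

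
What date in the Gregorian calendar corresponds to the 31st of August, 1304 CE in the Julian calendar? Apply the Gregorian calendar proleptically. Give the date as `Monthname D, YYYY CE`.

September 8, 1304 CE

The Julian–Gregorian offset here is 8 days (Julian trailing).
31 August 1304 Julian + 8 days → 8 September 1304 Gregorian.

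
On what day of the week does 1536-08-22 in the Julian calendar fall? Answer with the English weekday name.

Tuesday

This is JDN 2282316 (1 September 1536 Gregorian).
2282316 ≡ 1 (mod 7); counting from Monday = 0 gives Tuesday.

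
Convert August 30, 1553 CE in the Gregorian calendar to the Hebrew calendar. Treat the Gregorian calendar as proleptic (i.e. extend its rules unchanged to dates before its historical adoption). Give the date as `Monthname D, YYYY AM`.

Elul 10, 5313 AM

Both dates share Julian Day Number 2288523; in the Hebrew calendar that is 10 Elul 5313 AM.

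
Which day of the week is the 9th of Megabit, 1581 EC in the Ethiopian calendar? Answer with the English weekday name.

Equivalently 15 March 1589 Gregorian, JDN 2301504.
2301504 ≡ 2 (mod 7); counting from Monday = 0 gives Wednesday.

Wednesday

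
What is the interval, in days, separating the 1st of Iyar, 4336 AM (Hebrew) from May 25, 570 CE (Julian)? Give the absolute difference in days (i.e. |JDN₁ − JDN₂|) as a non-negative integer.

2153

First date → JDN 1931548; second date → JDN 1929395.
The interval is |1931548 − 1929395| = 2153 days.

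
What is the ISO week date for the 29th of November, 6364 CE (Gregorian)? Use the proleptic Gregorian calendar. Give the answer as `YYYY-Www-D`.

The weekday is Sunday (ISO weekday 7).
That Sunday belongs to ISO week 48 of ISO year 6364.

6364-W48-7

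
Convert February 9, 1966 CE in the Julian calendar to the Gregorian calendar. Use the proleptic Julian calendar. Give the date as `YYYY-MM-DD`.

1966-02-22

For dates in this range the Gregorian date is 13 days ahead of the Julian.
9 February 1966 Julian + 13 days → 22 February 1966 Gregorian.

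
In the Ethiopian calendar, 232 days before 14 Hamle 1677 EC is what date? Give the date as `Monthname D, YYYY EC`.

The starting date is JDN 2336693; 2336693 − 232 = 2336461.
JDN 2336461 corresponds to Hidar 22, 1677 EC.

Hidar 22, 1677 EC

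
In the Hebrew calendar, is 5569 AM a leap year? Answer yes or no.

Hebrew year 5569 is year 2 of its 19-year Metonic cycle; leap years are at positions 3, 6, 8, 11, 14, 17, 19, so it is a common year (12 months).

no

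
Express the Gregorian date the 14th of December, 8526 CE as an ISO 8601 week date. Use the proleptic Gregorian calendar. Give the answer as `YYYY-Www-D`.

The weekday is Saturday (ISO weekday 6).
That Saturday belongs to ISO week 50 of ISO year 8526.

8526-W50-6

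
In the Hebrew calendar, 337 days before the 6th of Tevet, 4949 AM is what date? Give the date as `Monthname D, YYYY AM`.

Shevat 25, 4948 AM

The starting date is JDN 2155337; 2155337 − 337 = 2155000.
JDN 2155000 corresponds to Shevat 25, 4948 AM.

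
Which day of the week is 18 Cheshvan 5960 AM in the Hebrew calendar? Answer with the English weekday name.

Thursday

This is JDN 2524539 (7 November 2199 Gregorian).
Since JDN mod 7 = 3 (0 = Monday), the day is Thursday.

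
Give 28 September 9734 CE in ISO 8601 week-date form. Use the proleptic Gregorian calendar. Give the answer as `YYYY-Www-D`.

9734-W39-2

The weekday is Tuesday (ISO weekday 2).
That Tuesday belongs to ISO week 39 of ISO year 9734.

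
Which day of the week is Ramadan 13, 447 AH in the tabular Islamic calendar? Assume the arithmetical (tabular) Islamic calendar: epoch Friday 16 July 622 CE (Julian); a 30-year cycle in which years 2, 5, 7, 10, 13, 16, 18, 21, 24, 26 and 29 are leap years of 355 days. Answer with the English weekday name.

This is JDN 2106736 (12 December 1055 Gregorian).
2106736 ≡ 2 (mod 7); counting from Monday = 0 gives Wednesday.

Wednesday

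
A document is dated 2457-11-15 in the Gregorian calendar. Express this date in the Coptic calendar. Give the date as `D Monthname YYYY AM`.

3 Hathor 2174 AM

Julian Day Number of the source date = 2618780.
Converting JDN 2618780 to the Coptic calendar gives 3 Hathor 2174 AM.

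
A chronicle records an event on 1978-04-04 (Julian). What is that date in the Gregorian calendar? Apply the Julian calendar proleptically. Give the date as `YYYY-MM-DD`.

1978-04-17

The Julian–Gregorian offset here is 13 days (Julian trailing).
4 April 1978 Julian + 13 days → 17 April 1978 Gregorian.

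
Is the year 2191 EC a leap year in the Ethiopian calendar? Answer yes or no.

2191 mod 4 = 3; in the Ethiopian calendar a year is leap when year mod 4 = 3, so it is a leap year.

yes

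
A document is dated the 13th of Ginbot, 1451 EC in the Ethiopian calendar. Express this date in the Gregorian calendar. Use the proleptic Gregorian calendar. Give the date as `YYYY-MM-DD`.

1459-05-17

Julian Day Number of the source date = 2254085.
Converting JDN 2254085 to the Gregorian calendar gives 17 May 1459 CE.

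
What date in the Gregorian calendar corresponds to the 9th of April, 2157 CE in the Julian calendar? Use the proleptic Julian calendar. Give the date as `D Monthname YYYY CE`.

23 April 2157 CE

At this point the Julian calendar is 14 days behind the Gregorian.
9 April 2157 Julian + 14 days → 23 April 2157 Gregorian.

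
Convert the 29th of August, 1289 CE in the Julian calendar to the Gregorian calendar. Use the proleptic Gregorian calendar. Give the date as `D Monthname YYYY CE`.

5 September 1289 CE

At this point the Julian calendar is 7 days behind the Gregorian.
29 August 1289 Julian + 7 days → 5 September 1289 Gregorian.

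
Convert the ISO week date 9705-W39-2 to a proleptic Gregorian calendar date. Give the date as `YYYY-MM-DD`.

9705-09-22

ISO week 1 of 9705 is the week containing the first Thursday of 9705.
Week 39, day 2 (Tuesday) lands on 9705-09-22.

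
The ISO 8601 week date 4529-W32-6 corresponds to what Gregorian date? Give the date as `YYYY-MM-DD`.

4529-08-13

ISO week 1 of 4529 is the week containing the first Thursday of 4529.
Week 32, day 6 (Saturday) lands on 4529-08-13.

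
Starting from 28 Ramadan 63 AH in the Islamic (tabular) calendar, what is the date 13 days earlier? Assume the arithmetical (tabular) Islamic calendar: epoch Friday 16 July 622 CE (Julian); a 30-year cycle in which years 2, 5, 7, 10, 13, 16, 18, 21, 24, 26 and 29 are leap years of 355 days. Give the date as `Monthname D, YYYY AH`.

The starting date is JDN 1970674; 1970674 − 13 = 1970661.
JDN 1970661 corresponds to Ramadan 15, 63 AH.

Ramadan 15, 63 AH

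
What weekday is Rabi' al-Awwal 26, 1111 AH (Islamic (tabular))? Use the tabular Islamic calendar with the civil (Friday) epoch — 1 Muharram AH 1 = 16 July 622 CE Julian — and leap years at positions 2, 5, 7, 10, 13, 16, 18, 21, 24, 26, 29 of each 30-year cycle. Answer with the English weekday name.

Monday

Equivalently 21 September 1699 Gregorian, JDN 2341871.
JDN 2341871 mod 7 = 0, and JDN 0 was a Monday, so this is a Monday.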